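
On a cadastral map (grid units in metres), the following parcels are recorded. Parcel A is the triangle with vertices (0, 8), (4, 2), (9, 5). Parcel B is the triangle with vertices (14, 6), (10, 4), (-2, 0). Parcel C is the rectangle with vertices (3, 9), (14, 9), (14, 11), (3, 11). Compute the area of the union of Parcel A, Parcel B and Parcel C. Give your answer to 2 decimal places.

46.84

By inclusion–exclusion:
Individual areas: |Parcel A| = 21, |Parcel B| = 4, |Parcel C| = 22.
|Parcel A∩Parcel B| = 0.1556.
|Parcel A∩Parcel C| = 0.
|Parcel B∩Parcel C| = 0.
|Parcel A∩Parcel B∩Parcel C| = 0.
|Parcel A ∪ Parcel B ∪ Parcel C| = 47 − 0.1556 + 0 = 46.84.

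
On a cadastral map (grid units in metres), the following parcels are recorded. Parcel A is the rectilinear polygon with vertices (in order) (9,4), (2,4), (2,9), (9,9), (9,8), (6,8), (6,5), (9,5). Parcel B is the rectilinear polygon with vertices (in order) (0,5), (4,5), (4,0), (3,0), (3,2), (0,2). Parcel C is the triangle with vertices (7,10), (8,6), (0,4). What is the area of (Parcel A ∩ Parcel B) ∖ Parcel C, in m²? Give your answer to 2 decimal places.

1.50

|Parcel A ∩ Parcel B| = 2.
|(Parcel A ∩ Parcel B) ∩ Parcel C| = 0.5.
|(Parcel A ∩ Parcel B) ∖ Parcel C| = 2 − 0.5 = 1.50.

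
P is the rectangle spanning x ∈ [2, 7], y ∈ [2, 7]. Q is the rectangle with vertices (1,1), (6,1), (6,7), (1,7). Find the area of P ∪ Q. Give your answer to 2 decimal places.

By inclusion–exclusion:
Individual areas: |P| = 25, |Q| = 30.
|P∩Q|: x∈[2,6], y∈[2,7] → 4·5 = 20.
|P ∪ Q| = 55 − 20 = 35.00.

35.00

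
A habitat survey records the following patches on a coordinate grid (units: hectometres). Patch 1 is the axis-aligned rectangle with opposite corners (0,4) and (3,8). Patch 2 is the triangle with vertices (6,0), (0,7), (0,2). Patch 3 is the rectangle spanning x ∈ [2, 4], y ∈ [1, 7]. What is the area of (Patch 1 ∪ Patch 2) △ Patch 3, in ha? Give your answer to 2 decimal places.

|Patch 1 ∪ Patch 2| = 23.1429.
|(Patch 1 ∪ Patch 2) ∩ Patch 3| = 7.6429.
|(Patch 1 ∪ Patch 2) △ Patch 3| = 23.1429 + 12 − 15.2857 = 19.86.

19.86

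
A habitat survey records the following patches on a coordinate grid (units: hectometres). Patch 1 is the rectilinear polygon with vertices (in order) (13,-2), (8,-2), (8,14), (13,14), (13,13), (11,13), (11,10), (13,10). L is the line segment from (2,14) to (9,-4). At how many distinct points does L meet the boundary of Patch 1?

2

The segment meets the boundary at (8.222,-2), (8,-1.429).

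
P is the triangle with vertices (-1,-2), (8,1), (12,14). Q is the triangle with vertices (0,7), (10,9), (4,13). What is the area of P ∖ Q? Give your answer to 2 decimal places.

51.07

|P| = 52.5, |P∩Q| = 1.4277.
|P ∖ Q| = |P| − |P∩Q| = 52.5 − 1.4277 = 51.07.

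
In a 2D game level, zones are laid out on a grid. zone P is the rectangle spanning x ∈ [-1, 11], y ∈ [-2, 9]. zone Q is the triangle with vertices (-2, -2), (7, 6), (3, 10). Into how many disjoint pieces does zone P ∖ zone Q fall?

2

zone P ∖ zone Q splits into 2 disjoint pieces (area 84.0556, area 15.4083).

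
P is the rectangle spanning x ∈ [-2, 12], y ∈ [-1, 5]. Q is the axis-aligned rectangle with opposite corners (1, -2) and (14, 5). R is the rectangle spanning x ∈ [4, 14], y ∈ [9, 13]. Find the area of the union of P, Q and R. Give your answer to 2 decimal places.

149.00

By inclusion–exclusion:
Individual areas: |P| = 84, |Q| = 91, |R| = 40.
|P∩Q|: x∈[1,12], y∈[-1,5] → 11·6 = 66.
|P∩R| = 0 (no overlap).
|Q∩R| = 0 (no overlap).
|P∩Q∩R| = 0.
|P ∪ Q ∪ R| = 215 − 66 + 0 = 149.00.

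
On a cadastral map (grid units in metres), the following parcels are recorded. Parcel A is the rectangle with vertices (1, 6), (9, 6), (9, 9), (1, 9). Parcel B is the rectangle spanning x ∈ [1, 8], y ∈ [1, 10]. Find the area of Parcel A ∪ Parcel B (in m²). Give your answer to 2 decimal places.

By inclusion–exclusion:
Individual areas: |Parcel A| = 24, |Parcel B| = 63.
|Parcel A∩Parcel B|: x∈[1,8], y∈[6,9] → 7·3 = 21.
|Parcel A ∪ Parcel B| = 87 − 21 = 66.00.

66.00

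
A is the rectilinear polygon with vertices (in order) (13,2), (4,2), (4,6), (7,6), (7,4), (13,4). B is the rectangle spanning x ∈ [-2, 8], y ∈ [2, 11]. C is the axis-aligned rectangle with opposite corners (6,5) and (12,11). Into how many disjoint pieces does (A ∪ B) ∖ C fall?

1

(A ∪ B) ∖ C is a single connected region.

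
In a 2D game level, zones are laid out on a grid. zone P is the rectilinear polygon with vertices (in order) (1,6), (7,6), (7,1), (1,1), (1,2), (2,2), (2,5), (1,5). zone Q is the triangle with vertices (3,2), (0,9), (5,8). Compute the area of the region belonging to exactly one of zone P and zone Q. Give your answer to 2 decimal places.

31.00

|zone P| = 27, |zone Q| = 16, |zone P∩zone Q| = 6.
|zone P △ zone Q| = |zone P| + |zone Q| − 2·|zone P∩zone Q| = 27 + 16 − 12 = 31.00.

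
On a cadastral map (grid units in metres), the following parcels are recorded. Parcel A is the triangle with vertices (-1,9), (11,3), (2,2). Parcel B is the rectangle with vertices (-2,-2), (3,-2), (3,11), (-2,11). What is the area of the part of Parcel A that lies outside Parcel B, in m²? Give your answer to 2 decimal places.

|Parcel A| = 33, |Parcel A∩Parcel B| = 13.4444.
|Parcel A ∖ Parcel B| = |Parcel A| − |Parcel A∩Parcel B| = 33 − 13.4444 = 19.56.

19.56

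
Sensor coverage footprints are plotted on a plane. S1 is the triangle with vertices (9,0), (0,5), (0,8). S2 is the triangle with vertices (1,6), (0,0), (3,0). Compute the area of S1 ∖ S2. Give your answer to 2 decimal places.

|S1| = 13.5, |S1∩S2| = 0.6795.
|S1 ∖ S2| = |S1| − |S1∩S2| = 13.5 − 0.6795 = 12.82.

12.82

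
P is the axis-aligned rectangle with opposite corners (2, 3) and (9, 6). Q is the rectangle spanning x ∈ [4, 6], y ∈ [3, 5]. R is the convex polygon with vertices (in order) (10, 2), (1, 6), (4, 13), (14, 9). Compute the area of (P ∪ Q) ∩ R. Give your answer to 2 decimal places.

13.65

The region (P ∪ Q) ∩ R is the polygon with vertices (2,6), (9,6), (9,3), (7.75,3), (2,5.556).
By the shoelace formula its area is 13.65.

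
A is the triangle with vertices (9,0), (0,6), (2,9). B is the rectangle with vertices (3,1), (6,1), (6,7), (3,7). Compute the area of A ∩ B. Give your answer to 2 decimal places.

The intersection is the polygon with vertices (3,4), (3,7), (3.556,7), (6,3.857), (6,2).
By the shoelace formula its area is 8.16.

8.16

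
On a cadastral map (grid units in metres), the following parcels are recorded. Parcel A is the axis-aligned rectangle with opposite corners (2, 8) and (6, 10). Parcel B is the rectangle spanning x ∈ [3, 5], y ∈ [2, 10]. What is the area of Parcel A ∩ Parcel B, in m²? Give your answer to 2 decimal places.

4.00

|Parcel A∩Parcel B|: x∈[3,5], y∈[8,10] → 2·2 = 4.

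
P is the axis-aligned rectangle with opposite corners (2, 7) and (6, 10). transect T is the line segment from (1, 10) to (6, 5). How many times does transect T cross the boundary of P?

The segment meets the boundary at (4,7), (2,9).

2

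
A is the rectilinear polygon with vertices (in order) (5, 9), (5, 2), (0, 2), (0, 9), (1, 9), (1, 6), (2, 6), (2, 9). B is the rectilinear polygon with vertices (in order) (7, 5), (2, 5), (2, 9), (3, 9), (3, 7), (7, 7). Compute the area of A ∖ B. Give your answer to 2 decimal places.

24.00

|A| = 32, |A∩B| = 8.
|A ∖ B| = |A| − |A∩B| = 32 − 8 = 24.00.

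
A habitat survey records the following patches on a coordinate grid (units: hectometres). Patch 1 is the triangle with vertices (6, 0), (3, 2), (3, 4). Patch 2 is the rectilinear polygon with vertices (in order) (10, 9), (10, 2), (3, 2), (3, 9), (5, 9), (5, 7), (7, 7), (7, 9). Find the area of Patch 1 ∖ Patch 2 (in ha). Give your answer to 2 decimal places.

|Patch 1| = 3, |Patch 1∩Patch 2| = 1.5.
|Patch 1 ∖ Patch 2| = |Patch 1| − |Patch 1∩Patch 2| = 3 − 1.5 = 1.50.

1.50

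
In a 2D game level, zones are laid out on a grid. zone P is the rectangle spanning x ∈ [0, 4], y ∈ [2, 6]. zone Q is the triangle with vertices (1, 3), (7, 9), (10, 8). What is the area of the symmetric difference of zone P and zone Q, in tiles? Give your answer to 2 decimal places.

|zone P| = 16, |zone Q| = 12, |zone P∩zone Q| = 2.
|zone P △ zone Q| = |zone P| + |zone Q| − 2·|zone P∩zone Q| = 16 + 12 − 4 = 24.00.

24.00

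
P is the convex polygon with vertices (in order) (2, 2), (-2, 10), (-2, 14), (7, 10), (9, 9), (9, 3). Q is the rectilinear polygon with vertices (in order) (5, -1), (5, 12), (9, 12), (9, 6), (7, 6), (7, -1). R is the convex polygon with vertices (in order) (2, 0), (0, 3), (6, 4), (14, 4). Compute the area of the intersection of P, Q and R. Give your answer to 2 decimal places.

The intersection is the polygon with vertices (7,2.714), (5,2.429), (5,3.833), (6,4), (7,4).
By the shoelace formula its area is 2.77.

2.77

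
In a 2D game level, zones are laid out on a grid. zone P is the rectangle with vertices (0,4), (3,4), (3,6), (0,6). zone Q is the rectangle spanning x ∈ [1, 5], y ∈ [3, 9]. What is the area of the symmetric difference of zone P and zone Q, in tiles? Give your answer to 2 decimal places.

22.00

|zone P∩zone Q|: x∈[1,3], y∈[4,6] → 2·2 = 4.
|zone P △ zone Q| = |zone P| + |zone Q| − 2·|zone P∩zone Q| = 6 + 24 − 8 = 22.00.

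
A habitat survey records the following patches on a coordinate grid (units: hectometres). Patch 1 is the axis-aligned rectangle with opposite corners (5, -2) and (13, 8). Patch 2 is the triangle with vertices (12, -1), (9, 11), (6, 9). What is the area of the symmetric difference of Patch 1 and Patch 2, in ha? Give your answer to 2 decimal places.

|Patch 1| = 80, |Patch 2| = 21, |Patch 1∩Patch 2| = 14.175.
|Patch 1 △ Patch 2| = |Patch 1| + |Patch 2| − 2·|Patch 1∩Patch 2| = 80 + 21 − 28.35 = 72.65.

72.65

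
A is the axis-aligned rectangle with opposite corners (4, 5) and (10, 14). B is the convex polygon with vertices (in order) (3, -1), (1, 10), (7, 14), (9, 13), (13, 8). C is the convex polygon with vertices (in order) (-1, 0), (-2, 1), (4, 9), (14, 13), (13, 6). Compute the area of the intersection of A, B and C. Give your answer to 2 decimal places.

31.15

The intersection is the polygon with vertices (9.667,5), (4,5), (4,9), (10,11.4), (10,5.3).
By the shoelace formula its area is 31.15.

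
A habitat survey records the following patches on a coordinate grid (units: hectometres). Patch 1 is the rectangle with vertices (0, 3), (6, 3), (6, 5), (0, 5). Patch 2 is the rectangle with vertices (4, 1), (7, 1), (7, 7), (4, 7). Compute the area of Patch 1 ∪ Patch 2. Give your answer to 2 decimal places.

26.00

By inclusion–exclusion:
Individual areas: |Patch 1| = 12, |Patch 2| = 18.
|Patch 1∩Patch 2|: x∈[4,6], y∈[3,5] → 2·2 = 4.
|Patch 1 ∪ Patch 2| = 30 − 4 = 26.00.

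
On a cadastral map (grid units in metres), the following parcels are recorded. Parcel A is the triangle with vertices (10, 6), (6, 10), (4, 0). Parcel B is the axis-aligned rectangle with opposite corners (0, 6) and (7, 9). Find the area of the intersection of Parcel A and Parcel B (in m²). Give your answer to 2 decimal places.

The intersection is the polygon with vertices (5.8,9), (7,9), (7,6), (5.2,6).
By the shoelace formula its area is 4.50.

4.50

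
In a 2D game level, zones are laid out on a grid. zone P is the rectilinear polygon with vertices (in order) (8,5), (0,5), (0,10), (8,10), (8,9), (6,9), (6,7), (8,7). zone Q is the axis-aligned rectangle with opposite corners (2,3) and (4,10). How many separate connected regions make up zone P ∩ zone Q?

zone P ∩ zone Q is a single connected region.

1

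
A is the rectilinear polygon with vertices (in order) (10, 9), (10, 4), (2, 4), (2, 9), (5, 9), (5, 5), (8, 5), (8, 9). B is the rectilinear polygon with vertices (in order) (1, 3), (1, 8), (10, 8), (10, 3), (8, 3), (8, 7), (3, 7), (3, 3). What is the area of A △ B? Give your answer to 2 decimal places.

25.00

|A| = 28, |B| = 25, |A∩B| = 14.
|A △ B| = |A| + |B| − 2·|A∩B| = 28 + 25 − 28 = 25.00.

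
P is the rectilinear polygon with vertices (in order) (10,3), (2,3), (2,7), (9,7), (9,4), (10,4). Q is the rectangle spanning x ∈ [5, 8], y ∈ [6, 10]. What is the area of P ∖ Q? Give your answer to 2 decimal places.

|P| = 29, |P∩Q| = 3.
|P ∖ Q| = |P| − |P∩Q| = 29 − 3 = 26.00.

26.00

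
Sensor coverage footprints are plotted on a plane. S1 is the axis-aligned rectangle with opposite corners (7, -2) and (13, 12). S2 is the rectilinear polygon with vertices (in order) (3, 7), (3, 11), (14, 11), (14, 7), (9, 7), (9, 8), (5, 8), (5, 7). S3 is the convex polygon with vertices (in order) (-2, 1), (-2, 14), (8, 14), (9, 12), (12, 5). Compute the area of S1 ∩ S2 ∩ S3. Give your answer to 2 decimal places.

The intersection is the polygon with vertices (9,7), (9,8), (7,8), (7,11), (9.429,11), (11.143,7).
By the shoelace formula its area is 11.14.

11.14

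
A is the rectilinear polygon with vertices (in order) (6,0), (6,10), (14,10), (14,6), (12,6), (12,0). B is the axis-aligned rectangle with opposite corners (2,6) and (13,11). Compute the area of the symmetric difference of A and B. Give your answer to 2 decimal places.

67.00

|A| = 68, |B| = 55, |A∩B| = 28.
|A △ B| = |A| + |B| − 2·|A∩B| = 68 + 55 − 56 = 67.00.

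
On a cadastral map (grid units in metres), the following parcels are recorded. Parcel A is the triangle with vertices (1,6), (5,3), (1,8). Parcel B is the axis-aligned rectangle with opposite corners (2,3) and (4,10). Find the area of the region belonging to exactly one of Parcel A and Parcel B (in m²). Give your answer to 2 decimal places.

14.00

|Parcel A| = 4, |Parcel B| = 14, |Parcel A∩Parcel B| = 2.
|Parcel A △ Parcel B| = |Parcel A| + |Parcel B| − 2·|Parcel A∩Parcel B| = 4 + 14 − 4 = 14.00.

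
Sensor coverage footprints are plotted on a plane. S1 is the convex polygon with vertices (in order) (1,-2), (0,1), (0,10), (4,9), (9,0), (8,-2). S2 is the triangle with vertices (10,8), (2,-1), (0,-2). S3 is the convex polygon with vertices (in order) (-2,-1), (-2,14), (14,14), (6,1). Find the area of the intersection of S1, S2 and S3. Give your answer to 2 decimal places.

The intersection is the polygon with vertices (6.5,4.5), (6.65,4.231), (3.143,0.286), (2,0).
By the shoelace formula its area is 2.70.

2.70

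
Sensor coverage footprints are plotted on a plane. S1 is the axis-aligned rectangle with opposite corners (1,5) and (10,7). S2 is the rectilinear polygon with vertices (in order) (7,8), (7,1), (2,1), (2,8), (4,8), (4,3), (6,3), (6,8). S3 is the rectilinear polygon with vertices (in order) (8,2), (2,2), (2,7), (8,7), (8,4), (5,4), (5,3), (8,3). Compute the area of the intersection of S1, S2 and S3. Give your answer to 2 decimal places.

6.00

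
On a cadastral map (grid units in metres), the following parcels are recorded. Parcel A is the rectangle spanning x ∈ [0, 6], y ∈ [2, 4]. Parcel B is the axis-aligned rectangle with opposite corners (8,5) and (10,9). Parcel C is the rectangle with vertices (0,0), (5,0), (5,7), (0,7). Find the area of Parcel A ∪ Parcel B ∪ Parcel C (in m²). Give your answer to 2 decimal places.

45.00

By inclusion–exclusion:
Individual areas: |Parcel A| = 12, |Parcel B| = 8, |Parcel C| = 35.
|Parcel A∩Parcel B| = 0 (no overlap).
|Parcel A∩Parcel C|: x∈[0,5], y∈[2,4] → 5·2 = 10.
|Parcel B∩Parcel C| = 0 (no overlap).
|Parcel A∩Parcel B∩Parcel C| = 0.
|Parcel A ∪ Parcel B ∪ Parcel C| = 55 − 10 + 0 = 45.00.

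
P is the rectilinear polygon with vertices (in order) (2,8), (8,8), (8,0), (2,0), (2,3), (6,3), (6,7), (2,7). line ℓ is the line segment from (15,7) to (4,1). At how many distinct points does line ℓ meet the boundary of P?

1

The segment meets the boundary at (8,3.182).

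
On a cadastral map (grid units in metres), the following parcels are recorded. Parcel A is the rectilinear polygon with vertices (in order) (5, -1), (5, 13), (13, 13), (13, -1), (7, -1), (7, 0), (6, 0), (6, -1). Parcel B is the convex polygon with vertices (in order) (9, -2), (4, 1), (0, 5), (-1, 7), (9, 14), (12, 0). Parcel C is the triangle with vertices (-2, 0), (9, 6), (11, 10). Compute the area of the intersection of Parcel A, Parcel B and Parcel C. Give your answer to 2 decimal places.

The intersection is the polygon with vertices (10.2,8.4), (9,6), (5,3.818), (5,5.385), (10.019,9.245).
By the shoelace formula its area is 10.03.

10.03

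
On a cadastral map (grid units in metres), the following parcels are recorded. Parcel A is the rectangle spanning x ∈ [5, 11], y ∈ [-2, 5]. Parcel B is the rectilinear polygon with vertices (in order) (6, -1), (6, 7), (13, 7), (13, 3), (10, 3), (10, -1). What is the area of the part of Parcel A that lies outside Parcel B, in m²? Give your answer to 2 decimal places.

|Parcel A| = 42, |Parcel A∩Parcel B| = 26.
|Parcel A ∖ Parcel B| = |Parcel A| − |Parcel A∩Parcel B| = 42 − 26 = 16.00.

16.00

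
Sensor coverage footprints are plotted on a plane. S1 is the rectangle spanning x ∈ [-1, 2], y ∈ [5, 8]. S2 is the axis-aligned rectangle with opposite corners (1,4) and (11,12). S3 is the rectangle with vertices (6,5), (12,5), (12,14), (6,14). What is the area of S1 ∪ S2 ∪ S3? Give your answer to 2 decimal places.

105.00

By inclusion–exclusion:
Individual areas: |S1| = 9, |S2| = 80, |S3| = 54.
|S1∩S2|: x∈[1,2], y∈[5,8] → 1·3 = 3.
|S1∩S3| = 0 (no overlap).
|S2∩S3|: x∈[6,11], y∈[5,12] → 5·7 = 35.
|S1∩S2∩S3| = 0.
|S1 ∪ S2 ∪ S3| = 143 − 38 + 0 = 105.00.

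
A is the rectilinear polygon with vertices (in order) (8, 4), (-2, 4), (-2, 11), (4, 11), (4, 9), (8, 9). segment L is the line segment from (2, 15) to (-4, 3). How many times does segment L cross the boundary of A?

2

The segment meets the boundary at (-2,7), (0,11).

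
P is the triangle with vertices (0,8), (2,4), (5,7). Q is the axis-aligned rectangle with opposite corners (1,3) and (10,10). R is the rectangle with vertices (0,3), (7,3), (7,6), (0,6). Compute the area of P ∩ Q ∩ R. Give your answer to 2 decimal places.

3.00

The intersection is the polygon with vertices (2,4), (1,6), (4,6).
By the shoelace formula its area is 3.00.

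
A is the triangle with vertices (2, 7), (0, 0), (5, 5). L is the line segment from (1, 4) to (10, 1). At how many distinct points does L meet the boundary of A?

The segment meets the boundary at (3.25,3.25), (1.13,3.957).

2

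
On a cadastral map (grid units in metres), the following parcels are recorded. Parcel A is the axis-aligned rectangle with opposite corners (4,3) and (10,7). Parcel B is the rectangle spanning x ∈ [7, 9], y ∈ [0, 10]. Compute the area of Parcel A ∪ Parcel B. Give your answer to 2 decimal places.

By inclusion–exclusion:
Individual areas: |Parcel A| = 24, |Parcel B| = 20.
|Parcel A∩Parcel B|: x∈[7,9], y∈[3,7] → 2·4 = 8.
|Parcel A ∪ Parcel B| = 44 − 8 = 36.00.

36.00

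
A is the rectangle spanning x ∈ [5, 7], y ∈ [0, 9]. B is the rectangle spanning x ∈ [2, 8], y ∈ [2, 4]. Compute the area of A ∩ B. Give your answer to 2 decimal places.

|A∩B|: x∈[5,7], y∈[2,4] → 2·2 = 4.

4.00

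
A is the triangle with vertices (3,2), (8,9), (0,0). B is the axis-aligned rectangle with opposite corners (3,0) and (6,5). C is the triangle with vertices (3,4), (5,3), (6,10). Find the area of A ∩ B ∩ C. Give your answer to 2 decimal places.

The intersection is the polygon with vertices (4.444,5), (5.143,5), (4.053,3.474), (3.385,3.808).
By the shoelace formula its area is 1.11.

1.11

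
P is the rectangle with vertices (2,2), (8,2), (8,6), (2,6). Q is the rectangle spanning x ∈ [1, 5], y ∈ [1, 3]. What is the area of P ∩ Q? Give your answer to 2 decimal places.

3.00

|P∩Q|: x∈[2,5], y∈[2,3] → 3·1 = 3.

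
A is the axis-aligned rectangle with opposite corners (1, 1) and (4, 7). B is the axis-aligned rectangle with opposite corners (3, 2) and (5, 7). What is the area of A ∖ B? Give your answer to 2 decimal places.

|A∩B|: x∈[3,4], y∈[2,7] → 1·5 = 5.
|A| = 18.
|A ∖ B| = |A| − |A∩B| = 18 − 5 = 13.00.

13.00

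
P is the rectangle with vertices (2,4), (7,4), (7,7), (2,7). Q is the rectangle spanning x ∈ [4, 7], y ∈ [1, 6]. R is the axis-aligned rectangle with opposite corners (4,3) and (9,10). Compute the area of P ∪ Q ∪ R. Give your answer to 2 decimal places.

By inclusion–exclusion:
Individual areas: |P| = 15, |Q| = 15, |R| = 35.
|P∩Q|: x∈[4,7], y∈[4,6] → 3·2 = 6.
|P∩R|: x∈[4,7], y∈[4,7] → 3·3 = 9.
|Q∩R|: x∈[4,7], y∈[3,6] → 3·3 = 9.
|P∩Q∩R| = 6.
|P ∪ Q ∪ R| = 65 − 24 + 6 = 47.00.

47.00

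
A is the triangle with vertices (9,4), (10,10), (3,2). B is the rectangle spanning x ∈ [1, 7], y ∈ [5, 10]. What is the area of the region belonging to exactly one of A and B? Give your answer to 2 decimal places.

44.84

|A| = 17, |B| = 30, |A∩B| = 1.0804.
|A △ B| = |A| + |B| − 2·|A∩B| = 17 + 30 − 2.1607 = 44.84.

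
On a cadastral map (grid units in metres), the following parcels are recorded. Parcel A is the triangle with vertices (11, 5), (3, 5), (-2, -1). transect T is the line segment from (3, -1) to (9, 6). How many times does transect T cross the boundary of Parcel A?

2

The segment meets the boundary at (8.143,5), (6.273,2.818).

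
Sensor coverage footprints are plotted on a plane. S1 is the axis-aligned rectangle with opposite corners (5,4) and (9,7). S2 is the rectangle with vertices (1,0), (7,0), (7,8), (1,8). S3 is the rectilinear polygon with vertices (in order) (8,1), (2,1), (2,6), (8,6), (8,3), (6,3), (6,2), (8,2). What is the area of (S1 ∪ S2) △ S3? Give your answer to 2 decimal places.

30.00

|S1 ∪ S2| = 54.
|(S1 ∪ S2) ∩ S3| = 26.
|(S1 ∪ S2) △ S3| = 54 + 28 − 52 = 30.00.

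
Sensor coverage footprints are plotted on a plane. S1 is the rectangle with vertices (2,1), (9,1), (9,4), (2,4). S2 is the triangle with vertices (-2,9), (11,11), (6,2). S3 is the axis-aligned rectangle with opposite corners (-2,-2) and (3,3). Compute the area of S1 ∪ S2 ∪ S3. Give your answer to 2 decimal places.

By inclusion–exclusion:
Individual areas: |S1| = 21, |S2| = 53.5, |S3| = 25.
|S1∩S2| = 3.3968.
|S1∩S3|: x∈[2,3], y∈[1,3] → 1·2 = 2.
|S2∩S3| = 0.
|S1∩S2∩S3| = 0.
|S1 ∪ S2 ∪ S3| = 99.5 − 5.3968 + 0 = 94.10.

94.10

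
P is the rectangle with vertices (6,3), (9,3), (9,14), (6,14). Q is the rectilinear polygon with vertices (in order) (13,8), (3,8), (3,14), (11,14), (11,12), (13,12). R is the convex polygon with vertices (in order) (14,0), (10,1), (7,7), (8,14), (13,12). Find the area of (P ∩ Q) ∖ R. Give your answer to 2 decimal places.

|P ∩ Q| = 18.
|(P ∩ Q) ∩ R| = 8.3714.
|(P ∩ Q) ∖ R| = 18 − 8.3714 = 9.63.

9.63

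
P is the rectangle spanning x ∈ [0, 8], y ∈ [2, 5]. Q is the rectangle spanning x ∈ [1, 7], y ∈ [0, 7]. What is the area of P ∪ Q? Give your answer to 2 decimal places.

48.00

By inclusion–exclusion:
Individual areas: |P| = 24, |Q| = 42.
|P∩Q|: x∈[1,7], y∈[2,5] → 6·3 = 18.
|P ∪ Q| = 66 − 18 = 48.00.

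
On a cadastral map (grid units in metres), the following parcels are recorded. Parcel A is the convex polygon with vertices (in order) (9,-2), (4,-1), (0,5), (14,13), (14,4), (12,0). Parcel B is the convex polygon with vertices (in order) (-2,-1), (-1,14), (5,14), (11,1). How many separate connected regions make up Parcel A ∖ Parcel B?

Parcel A ∖ Parcel B is a single connected region.

1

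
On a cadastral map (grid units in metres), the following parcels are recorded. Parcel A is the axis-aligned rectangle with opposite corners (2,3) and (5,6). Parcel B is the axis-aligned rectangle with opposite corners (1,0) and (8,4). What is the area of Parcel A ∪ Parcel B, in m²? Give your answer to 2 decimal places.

34.00

By inclusion–exclusion:
Individual areas: |Parcel A| = 9, |Parcel B| = 28.
|Parcel A∩Parcel B|: x∈[2,5], y∈[3,4] → 3·1 = 3.
|Parcel A ∪ Parcel B| = 37 − 3 = 34.00.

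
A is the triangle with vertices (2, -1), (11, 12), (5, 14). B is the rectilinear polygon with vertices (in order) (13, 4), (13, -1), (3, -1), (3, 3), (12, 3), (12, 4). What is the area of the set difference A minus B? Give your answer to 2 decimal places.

45.74

|A| = 48, |A∩B| = 2.2607.
|A ∖ B| = |A| − |A∩B| = 48 − 2.2607 = 45.74.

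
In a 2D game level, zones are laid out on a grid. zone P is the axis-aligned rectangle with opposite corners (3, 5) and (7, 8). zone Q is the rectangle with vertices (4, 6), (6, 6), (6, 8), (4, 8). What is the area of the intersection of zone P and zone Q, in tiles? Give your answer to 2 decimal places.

|zone P∩zone Q|: x∈[4,6], y∈[6,8] → 2·2 = 4.

4.00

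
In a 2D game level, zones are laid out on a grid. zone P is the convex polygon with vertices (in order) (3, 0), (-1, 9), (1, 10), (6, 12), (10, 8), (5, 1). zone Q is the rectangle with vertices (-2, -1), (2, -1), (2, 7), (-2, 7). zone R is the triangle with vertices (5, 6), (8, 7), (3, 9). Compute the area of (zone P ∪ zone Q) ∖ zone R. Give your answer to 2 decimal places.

|zone P ∪ zone Q| = 99.4861.
|(zone P ∪ zone Q) ∩ zone R| = 5.5.
|(zone P ∪ zone Q) ∖ zone R| = 99.4861 − 5.5 = 93.99.

93.99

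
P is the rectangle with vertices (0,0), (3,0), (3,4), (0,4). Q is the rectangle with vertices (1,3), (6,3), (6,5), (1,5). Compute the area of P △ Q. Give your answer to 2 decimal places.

18.00

|P∩Q|: x∈[1,3], y∈[3,4] → 2·1 = 2.
|P △ Q| = |P| + |Q| − 2·|P∩Q| = 12 + 10 − 4 = 18.00.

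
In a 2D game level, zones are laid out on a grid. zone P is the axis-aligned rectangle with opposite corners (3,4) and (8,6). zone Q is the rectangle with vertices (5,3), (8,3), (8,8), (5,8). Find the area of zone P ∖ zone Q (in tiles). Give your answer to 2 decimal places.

4.00

|zone P∩zone Q|: x∈[5,8], y∈[4,6] → 3·2 = 6.
|zone P| = 10.
|zone P ∖ zone Q| = |zone P| − |zone P∩zone Q| = 10 − 6 = 4.00.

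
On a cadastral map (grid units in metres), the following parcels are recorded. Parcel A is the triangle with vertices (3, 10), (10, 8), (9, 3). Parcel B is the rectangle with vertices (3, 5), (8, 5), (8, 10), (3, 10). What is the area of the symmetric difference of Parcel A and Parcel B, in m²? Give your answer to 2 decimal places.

|Parcel A| = 18.5, |Parcel B| = 25, |Parcel A∩Parcel B| = 10.7143.
|Parcel A △ Parcel B| = |Parcel A| + |Parcel B| − 2·|Parcel A∩Parcel B| = 18.5 + 25 − 21.4286 = 22.07.

22.07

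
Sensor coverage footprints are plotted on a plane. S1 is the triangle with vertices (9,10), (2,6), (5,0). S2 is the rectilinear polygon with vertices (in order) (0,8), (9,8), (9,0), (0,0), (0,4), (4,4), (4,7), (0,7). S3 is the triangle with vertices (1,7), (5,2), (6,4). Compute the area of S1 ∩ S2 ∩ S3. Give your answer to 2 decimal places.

3.80

The intersection is the polygon with vertices (4,4), (4,5.2), (6,4), (5,2), (3.4,4).
By the shoelace formula its area is 3.80.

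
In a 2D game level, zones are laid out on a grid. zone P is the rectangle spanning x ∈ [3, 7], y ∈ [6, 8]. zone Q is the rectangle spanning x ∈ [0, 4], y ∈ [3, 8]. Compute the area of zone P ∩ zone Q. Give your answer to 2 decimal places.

|zone P∩zone Q|: x∈[3,4], y∈[6,8] → 1·2 = 2.

2.00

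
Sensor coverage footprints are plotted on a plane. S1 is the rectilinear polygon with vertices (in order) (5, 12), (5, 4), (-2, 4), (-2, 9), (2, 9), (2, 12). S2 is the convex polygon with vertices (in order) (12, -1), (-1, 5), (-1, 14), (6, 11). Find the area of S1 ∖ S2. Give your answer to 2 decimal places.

6.46

|S1| = 44, |S1∩S2| = 37.5357.
|S1 ∖ S2| = |S1| − |S1∩S2| = 44 − 37.5357 = 6.46.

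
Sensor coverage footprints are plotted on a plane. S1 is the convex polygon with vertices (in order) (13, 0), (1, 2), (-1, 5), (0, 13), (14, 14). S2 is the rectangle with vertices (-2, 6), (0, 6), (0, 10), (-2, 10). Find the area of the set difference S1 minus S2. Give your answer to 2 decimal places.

169.50

|S1| = 172, |S1∩S2| = 2.5.
|S1 ∖ S2| = |S1| − |S1∩S2| = 172 − 2.5 = 169.50.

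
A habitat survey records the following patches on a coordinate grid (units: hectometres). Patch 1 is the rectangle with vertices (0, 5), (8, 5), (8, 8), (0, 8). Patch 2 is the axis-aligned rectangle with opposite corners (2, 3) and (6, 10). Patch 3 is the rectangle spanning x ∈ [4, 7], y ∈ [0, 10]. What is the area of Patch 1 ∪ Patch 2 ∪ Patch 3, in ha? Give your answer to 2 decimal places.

By inclusion–exclusion:
Individual areas: |Patch 1| = 24, |Patch 2| = 28, |Patch 3| = 30.
|Patch 1∩Patch 2|: x∈[2,6], y∈[5,8] → 4·3 = 12.
|Patch 1∩Patch 3|: x∈[4,7], y∈[5,8] → 3·3 = 9.
|Patch 2∩Patch 3|: x∈[4,6], y∈[3,10] → 2·7 = 14.
|Patch 1∩Patch 2∩Patch 3| = 6.
|Patch 1 ∪ Patch 2 ∪ Patch 3| = 82 − 35 + 6 = 53.00.

53.00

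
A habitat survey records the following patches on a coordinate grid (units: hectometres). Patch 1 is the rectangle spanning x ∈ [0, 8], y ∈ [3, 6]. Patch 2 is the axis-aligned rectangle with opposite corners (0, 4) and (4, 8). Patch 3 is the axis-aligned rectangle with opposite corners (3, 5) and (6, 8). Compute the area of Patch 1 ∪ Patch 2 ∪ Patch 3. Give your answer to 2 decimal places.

36.00

By inclusion–exclusion:
Individual areas: |Patch 1| = 24, |Patch 2| = 16, |Patch 3| = 9.
|Patch 1∩Patch 2|: x∈[0,4], y∈[4,6] → 4·2 = 8.
|Patch 1∩Patch 3|: x∈[3,6], y∈[5,6] → 3·1 = 3.
|Patch 2∩Patch 3|: x∈[3,4], y∈[5,8] → 1·3 = 3.
|Patch 1∩Patch 2∩Patch 3| = 1.
|Patch 1 ∪ Patch 2 ∪ Patch 3| = 49 − 14 + 1 = 36.00.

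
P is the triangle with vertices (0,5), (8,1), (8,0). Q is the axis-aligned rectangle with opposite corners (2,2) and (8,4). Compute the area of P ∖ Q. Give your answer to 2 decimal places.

2.45

|P| = 4, |P∩Q| = 1.55.
|P ∖ Q| = |P| − |P∩Q| = 4 − 1.55 = 2.45.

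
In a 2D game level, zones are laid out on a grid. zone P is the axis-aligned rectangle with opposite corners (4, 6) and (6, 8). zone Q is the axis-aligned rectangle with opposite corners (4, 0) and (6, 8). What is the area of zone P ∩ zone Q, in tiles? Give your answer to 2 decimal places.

4.00

|zone P∩zone Q|: x∈[4,6], y∈[6,8] → 2·2 = 4.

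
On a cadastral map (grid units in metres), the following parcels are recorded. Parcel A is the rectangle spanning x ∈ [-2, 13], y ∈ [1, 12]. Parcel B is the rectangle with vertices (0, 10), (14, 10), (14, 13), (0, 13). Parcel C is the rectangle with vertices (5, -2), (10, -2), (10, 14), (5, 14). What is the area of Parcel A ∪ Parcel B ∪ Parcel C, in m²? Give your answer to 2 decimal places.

By inclusion–exclusion:
Individual areas: |Parcel A| = 165, |Parcel B| = 42, |Parcel C| = 80.
|Parcel A∩Parcel B|: x∈[0,13], y∈[10,12] → 13·2 = 26.
|Parcel A∩Parcel C|: x∈[5,10], y∈[1,12] → 5·11 = 55.
|Parcel B∩Parcel C|: x∈[5,10], y∈[10,13] → 5·3 = 15.
|Parcel A∩Parcel B∩Parcel C| = 10.
|Parcel A ∪ Parcel B ∪ Parcel C| = 287 − 96 + 10 = 201.00.

201.00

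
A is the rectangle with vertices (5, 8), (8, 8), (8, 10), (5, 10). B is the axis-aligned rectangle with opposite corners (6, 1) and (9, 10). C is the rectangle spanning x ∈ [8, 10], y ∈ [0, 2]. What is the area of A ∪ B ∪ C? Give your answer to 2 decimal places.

32.00

By inclusion–exclusion:
Individual areas: |A| = 6, |B| = 27, |C| = 4.
|A∩B|: x∈[6,8], y∈[8,10] → 2·2 = 4.
|A∩C| = 0 (no overlap).
|B∩C|: x∈[8,9], y∈[1,2] → 1·1 = 1.
|A∩B∩C| = 0.
|A ∪ B ∪ C| = 37 − 5 + 0 = 32.00.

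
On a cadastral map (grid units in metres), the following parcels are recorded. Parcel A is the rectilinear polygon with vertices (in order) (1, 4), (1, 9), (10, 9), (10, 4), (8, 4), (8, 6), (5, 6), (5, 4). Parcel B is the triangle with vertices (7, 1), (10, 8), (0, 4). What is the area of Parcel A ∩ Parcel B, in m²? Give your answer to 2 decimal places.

10.37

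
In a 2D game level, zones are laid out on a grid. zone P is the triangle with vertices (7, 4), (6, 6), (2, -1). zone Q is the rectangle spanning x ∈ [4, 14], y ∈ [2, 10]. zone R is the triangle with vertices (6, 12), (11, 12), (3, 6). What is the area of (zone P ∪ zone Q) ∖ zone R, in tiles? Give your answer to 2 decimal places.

|zone P ∪ zone Q| = 82.
|(zone P ∪ zone Q) ∩ zone R| = 6.0417.
|(zone P ∪ zone Q) ∖ zone R| = 82 − 6.0417 = 75.96.

75.96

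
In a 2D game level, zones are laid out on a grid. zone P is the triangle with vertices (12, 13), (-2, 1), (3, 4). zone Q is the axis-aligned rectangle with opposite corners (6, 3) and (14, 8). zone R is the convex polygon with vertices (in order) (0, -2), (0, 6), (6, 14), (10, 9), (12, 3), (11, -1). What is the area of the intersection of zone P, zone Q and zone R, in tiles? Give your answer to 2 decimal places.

0.49

The intersection is the polygon with vertices (7,8), (6,7), (6,7.857), (6.167,8).
By the shoelace formula its area is 0.49.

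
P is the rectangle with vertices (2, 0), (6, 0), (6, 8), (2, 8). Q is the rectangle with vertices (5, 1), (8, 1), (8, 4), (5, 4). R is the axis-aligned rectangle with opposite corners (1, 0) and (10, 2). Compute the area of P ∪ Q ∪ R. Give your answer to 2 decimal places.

46.00

By inclusion–exclusion:
Individual areas: |P| = 32, |Q| = 9, |R| = 18.
|P∩Q|: x∈[5,6], y∈[1,4] → 1·3 = 3.
|P∩R|: x∈[2,6], y∈[0,2] → 4·2 = 8.
|Q∩R|: x∈[5,8], y∈[1,2] → 3·1 = 3.
|P∩Q∩R| = 1.
|P ∪ Q ∪ R| = 59 − 14 + 1 = 46.00.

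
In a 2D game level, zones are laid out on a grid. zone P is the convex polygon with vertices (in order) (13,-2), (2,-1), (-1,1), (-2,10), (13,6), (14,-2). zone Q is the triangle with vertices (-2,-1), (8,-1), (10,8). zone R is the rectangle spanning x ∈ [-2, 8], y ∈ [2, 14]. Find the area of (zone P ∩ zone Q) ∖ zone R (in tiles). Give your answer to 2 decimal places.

28.12

|zone P ∩ zone Q| = 41.6193.
|(zone P ∩ zone Q) ∩ zone R| = 13.5.
|(zone P ∩ zone Q) ∖ zone R| = 41.6193 − 13.5 = 28.12.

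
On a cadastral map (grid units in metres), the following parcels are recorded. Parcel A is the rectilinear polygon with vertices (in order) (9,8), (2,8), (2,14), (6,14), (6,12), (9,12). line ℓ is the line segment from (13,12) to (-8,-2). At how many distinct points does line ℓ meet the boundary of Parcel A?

The segment meets the boundary at (7,8), (9,9.333).

2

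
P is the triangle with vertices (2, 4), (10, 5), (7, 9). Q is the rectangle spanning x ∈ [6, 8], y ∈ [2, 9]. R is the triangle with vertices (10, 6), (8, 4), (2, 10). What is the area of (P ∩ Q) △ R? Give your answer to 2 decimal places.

10.08

|P ∩ Q| = 7.5833.
|(P ∩ Q) ∩ R| = 4.75.
|(P ∩ Q) △ R| = 7.5833 + 12 − 9.5 = 10.08.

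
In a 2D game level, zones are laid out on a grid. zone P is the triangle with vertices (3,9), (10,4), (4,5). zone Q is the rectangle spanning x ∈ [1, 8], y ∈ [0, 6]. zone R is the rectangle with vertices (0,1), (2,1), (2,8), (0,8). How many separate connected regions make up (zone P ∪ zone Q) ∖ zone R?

(zone P ∪ zone Q) ∖ zone R is a single connected region.

1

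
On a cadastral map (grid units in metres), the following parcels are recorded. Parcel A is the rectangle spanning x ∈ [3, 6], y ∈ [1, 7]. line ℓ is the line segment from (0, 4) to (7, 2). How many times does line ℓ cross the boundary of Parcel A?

2

The segment meets the boundary at (6,2.286), (3,3.143).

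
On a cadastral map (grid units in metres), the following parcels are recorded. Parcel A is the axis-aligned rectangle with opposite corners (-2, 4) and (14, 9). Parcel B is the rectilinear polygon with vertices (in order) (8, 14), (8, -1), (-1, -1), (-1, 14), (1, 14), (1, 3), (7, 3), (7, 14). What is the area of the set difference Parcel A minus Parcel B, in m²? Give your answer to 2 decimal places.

|Parcel A| = 80, |Parcel A∩Parcel B| = 15.
|Parcel A ∖ Parcel B| = |Parcel A| − |Parcel A∩Parcel B| = 80 − 15 = 65.00.

65.00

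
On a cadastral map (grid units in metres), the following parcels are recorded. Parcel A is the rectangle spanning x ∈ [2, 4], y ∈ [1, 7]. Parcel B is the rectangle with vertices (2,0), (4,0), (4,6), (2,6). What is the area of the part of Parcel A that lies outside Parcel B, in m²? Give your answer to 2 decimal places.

2.00

|Parcel A∩Parcel B|: x∈[2,4], y∈[1,6] → 2·5 = 10.
|Parcel A| = 12.
|Parcel A ∖ Parcel B| = |Parcel A| − |Parcel A∩Parcel B| = 12 − 10 = 2.00.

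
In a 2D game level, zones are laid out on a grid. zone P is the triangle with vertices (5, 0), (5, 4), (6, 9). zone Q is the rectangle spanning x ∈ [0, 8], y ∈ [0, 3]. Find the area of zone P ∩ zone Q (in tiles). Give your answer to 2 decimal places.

The intersection is the polygon with vertices (5,3), (5.333,3), (5,0).
By the shoelace formula its area is 0.50.

0.50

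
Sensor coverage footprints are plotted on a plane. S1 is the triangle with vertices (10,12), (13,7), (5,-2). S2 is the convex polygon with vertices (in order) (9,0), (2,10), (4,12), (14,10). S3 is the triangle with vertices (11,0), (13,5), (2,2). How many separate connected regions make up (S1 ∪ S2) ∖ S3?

3

(S1 ∪ S2) ∖ S3 splits into 3 disjoint pieces (area 64.2516, area 0.1263, area 2.2855).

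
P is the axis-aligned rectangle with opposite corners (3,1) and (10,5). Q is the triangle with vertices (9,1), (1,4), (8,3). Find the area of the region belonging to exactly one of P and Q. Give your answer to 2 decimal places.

|P| = 28, |Q| = 6.5, |P∩Q| = 6.0357.
|P △ Q| = |P| + |Q| − 2·|P∩Q| = 28 + 6.5 − 12.0714 = 22.43.

22.43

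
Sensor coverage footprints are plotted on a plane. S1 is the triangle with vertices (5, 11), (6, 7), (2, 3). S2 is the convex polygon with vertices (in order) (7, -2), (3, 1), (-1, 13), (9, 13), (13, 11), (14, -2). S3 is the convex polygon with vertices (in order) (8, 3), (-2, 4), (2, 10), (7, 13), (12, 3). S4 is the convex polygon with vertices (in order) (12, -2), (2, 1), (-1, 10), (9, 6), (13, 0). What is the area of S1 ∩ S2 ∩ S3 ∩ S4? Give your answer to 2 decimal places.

6.41

The intersection is the polygon with vertices (2.217,3.578), (3.891,8.043), (5.944,7.222), (6,7), (2.546,3.546).
By the shoelace formula its area is 6.41.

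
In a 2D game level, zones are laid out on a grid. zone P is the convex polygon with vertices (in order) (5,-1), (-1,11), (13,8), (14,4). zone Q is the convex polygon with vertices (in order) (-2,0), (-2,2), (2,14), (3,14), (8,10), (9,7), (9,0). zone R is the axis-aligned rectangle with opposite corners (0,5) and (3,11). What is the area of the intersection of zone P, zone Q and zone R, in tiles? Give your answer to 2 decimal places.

11.29

The intersection is the polygon with vertices (0.867,10.6), (3,10.143), (3,5), (2,5), (0.2,8.6).
By the shoelace formula its area is 11.29.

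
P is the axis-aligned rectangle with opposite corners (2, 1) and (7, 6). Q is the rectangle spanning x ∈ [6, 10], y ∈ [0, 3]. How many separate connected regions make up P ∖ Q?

1

P ∖ Q is a single connected region.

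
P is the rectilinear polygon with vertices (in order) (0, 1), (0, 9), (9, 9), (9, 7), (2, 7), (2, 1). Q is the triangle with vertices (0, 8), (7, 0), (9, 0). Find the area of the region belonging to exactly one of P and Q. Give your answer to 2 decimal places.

|P| = 30, |Q| = 8, |P∩Q| = 0.5079.
|P △ Q| = |P| + |Q| − 2·|P∩Q| = 30 + 8 − 1.0159 = 36.98.

36.98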